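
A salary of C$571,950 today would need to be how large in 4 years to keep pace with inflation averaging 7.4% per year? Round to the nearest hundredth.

Cumulative price-level factor: (1+7.4%)^4 ≈ 1.3305068826.
Multiplying C$571,950 by the price-level factor gives the future nominal sum.

C$760,983.41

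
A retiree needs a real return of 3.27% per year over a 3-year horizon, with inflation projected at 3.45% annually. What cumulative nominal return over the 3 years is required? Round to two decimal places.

Required annual nominal rate: (1+3.27%)(1+3.45%) − 1 = 6.832815%.
Cumulative over 3 years: (1 + 0.06832815)^3 − 1 ≈ 0.21931.

21.93%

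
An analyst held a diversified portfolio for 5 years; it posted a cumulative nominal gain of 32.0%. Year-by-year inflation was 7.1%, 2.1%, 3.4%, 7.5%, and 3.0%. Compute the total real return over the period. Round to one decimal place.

Cumulative inflation factor: 1.071 × 1.021 × 1.034 × 1.075 × 1.030 ≈ 1.25193.
Nominal growth factor: 1.32000. Real growth factor = 1.32000 / 1.25193 ≈ 1.05437.
Total real return ≈ 5.4369%.

5.4%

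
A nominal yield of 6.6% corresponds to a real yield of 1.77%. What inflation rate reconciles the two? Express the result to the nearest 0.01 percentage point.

From (1+r_nom) = (1+r_real)(1+π), we get 1+π = (1 + 6.6%)/(1 + 1.77%) = 1.066/1.0177 ≈ 1.04746.
So π ≈ 4.7460%.

4.75%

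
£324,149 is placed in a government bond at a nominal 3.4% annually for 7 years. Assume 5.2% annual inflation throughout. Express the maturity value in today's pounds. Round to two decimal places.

£287,262.07

Nominal value at maturity: £324,149 × (1 + 3.4%)^7 ≈ £409,626.89.
Price-level factor over 7 years: (1 + 5.2%)^7 ≈ 1.4259693103.
The maturity value deflated by that factor is the answer in today's purchasing power.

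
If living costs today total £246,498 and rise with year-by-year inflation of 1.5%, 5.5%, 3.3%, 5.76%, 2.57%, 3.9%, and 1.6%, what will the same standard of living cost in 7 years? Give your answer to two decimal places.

£312,236.22

Cumulative price-level factor: 1.015 × 1.055 × 1.033 × 1.0576 × 1.0257 × 1.039 × 1.016 ≈ 1.2666886425.
The nominal amount required is £246,498 scaled up by that factor.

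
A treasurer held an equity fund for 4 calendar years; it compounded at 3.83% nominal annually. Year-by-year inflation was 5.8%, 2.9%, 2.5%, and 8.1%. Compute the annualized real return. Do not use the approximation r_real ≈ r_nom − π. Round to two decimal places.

Cumulative inflation factor: 1.058 × 1.029 × 1.025 × 1.081 ≈ 1.20629.
Nominal growth factor: 1.16223. Real growth factor = 1.16223 / 1.20629 ≈ 0.96348.
Annualized: 0.96348^(1/4) − 1 ≈ -0.00926.

-0.93%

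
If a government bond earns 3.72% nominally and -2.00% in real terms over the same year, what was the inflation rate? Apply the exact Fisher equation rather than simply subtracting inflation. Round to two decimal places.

From (1+r_nom) = (1+r_real)(1+π), we get 1+π = (1 + 3.72%)/(1 − 2.00%) = 1.0372/0.9800 ≈ 1.05837.
So π ≈ 5.8367%.

5.84%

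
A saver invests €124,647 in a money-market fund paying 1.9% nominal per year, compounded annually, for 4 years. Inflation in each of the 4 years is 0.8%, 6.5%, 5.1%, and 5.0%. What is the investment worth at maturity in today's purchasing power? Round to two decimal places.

€113,442.66

Nominal value at maturity: €124,647 × (1 + 1.9%)^4 ≈ €134,393.59.
Price-level factor over 4 years: 1.008 × 1.065 × 1.051 × 1.050 = 1.184682996.
Dividing the nominal maturity value by the price-level factor gives the value in today's money.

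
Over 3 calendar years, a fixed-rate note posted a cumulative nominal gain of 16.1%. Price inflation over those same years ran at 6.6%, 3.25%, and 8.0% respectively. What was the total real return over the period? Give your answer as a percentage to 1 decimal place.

-2.3%

Cumulative inflation factor: 1.066 × 1.0325 × 1.080 ≈ 1.18870.
Nominal growth factor: 1.16100. Real growth factor = 1.16100 / 1.18870 ≈ 0.97670.
Total real return ≈ -2.3300%.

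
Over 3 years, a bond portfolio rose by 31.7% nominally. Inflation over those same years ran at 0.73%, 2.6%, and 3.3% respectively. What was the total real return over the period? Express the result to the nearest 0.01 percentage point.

23.36%

Cumulative inflation factor: 1.0073 × 1.026 × 1.033 ≈ 1.06759.
Nominal growth factor: 1.31700. Real growth factor = 1.31700 / 1.06759 ≈ 1.23361.
Total real return ≈ 23.3614%.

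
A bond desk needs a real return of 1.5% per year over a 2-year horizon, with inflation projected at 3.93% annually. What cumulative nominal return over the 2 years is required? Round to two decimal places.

Required annual nominal rate: (1+1.5%)(1+3.93%) − 1 = 5.48895%.
Cumulative over 2 years: (1 + 0.0548895)^2 − 1 ≈ 0.11279.

11.28%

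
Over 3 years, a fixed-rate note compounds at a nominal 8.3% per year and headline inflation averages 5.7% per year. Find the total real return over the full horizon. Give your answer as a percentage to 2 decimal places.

7.56%

The annual real rate is (1+8.3%)/(1+5.7%) − 1 = 2.4598%.
Compounded over 3 years: (1 + 0.024598)^3 − 1 ≈ 0.07562.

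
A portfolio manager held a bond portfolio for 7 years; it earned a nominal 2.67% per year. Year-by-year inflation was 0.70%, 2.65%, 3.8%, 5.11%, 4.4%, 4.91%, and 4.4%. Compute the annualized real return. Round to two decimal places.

-0.99%

Cumulative inflation factor: 1.0070 × 1.0265 × 1.038 × 1.0511 × 1.044 × 1.0491 × 1.044 ≈ 1.28958.
Nominal growth factor: 1.20255. Real growth factor = 1.20255 / 1.28958 ≈ 0.93252.
Annualized: 0.93252^(1/7) − 1 ≈ -0.00993.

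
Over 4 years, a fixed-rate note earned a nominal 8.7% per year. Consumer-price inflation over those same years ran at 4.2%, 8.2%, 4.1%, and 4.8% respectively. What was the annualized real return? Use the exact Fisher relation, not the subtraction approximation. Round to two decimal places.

Cumulative inflation factor: 1.042 × 1.082 × 1.041 × 1.048 ≈ 1.23001.
Nominal growth factor: 1.39611. Real growth factor = 1.39611 / 1.23001 ≈ 1.13504.
Annualized: 1.13504^(1/4) − 1 ≈ 0.03217.

3.22%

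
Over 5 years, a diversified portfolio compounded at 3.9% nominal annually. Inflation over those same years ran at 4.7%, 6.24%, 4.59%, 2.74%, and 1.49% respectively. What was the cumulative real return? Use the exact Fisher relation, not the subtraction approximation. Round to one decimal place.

Cumulative inflation factor: 1.047 × 1.0624 × 1.0459 × 1.0274 × 1.0149 ≈ 1.21308.
Nominal growth factor: 1.21081. Real growth factor = 1.21081 / 1.21308 ≈ 0.99814.
Total real return ≈ -0.1863%.

-0.2%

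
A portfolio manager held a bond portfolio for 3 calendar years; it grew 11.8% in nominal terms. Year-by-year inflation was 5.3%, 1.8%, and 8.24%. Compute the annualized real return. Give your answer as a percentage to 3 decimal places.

Cumulative inflation factor: 1.053 × 1.018 × 1.0824 ≈ 1.16028.
Nominal growth factor: 1.11800. Real growth factor = 1.11800 / 1.16028 ≈ 0.96356.
Annualized: 0.96356^(1/3) − 1 ≈ -0.01230.

-1.230%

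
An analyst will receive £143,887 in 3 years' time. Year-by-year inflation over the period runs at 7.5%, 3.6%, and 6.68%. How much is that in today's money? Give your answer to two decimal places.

Price-level factor over 3 years: 1.075 × 1.036 × 1.0668 = 1.18809516.
Purchasing power today: £143,887 divided by that factor.

£121,107.30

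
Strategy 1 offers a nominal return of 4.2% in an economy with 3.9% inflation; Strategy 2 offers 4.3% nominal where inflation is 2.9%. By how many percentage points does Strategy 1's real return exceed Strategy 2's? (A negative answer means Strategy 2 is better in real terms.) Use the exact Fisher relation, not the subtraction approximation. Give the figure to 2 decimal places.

Strategy 1 real return: 1.042/1.039 − 1 = 0.289%.
Strategy 2 real return: 1.043/1.029 − 1 = 1.361%.
Difference: 0.289 − 1.361 = -1.072 pp.

-1.07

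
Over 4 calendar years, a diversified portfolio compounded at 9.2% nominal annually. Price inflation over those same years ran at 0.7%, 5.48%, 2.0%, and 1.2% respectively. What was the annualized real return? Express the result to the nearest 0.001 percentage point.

Cumulative inflation factor: 1.007 × 1.0548 × 1.020 × 1.012 ≈ 1.09643.
Nominal growth factor: 1.42197. Real growth factor = 1.42197 / 1.09643 ≈ 1.29691.
Annualized: 1.29691^(1/4) − 1 ≈ 0.06716.

6.716%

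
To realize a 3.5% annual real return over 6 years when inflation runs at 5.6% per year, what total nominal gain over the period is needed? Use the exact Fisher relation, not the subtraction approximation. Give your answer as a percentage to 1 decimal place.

70.5%

Required annual nominal rate: (1+3.5%)(1+5.6%) − 1 = 9.296%.
Cumulative over 6 years: (1 + 0.09296)^6 − 1 ≈ 0.70461.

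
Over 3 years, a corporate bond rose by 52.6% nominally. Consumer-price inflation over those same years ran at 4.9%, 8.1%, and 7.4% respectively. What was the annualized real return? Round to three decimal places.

7.808%

Cumulative inflation factor: 1.049 × 1.081 × 1.074 ≈ 1.21788.
Nominal growth factor: 1.52600. Real growth factor = 1.52600 / 1.21788 ≈ 1.25299.
Annualized: 1.25299^(1/3) − 1 ≈ 0.07808.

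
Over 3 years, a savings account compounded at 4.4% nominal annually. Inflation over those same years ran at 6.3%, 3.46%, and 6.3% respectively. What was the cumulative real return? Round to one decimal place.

Cumulative inflation factor: 1.063 × 1.0346 × 1.063 ≈ 1.16907.
Nominal growth factor: 1.13789. Real growth factor = 1.13789 / 1.16907 ≈ 0.97334.
Total real return ≈ -2.6665%.

-2.7%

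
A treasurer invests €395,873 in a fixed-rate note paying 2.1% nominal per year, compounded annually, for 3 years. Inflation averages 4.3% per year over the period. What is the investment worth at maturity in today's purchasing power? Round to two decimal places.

Nominal value at maturity: €395,873 × (1 + 2.1%)^3 ≈ €421,340.41.
Price-level factor over 3 years: (1 + 4.3%)^3 = 1.134626507.
The maturity value deflated by that factor is the answer in today's purchasing power.

€371,347.23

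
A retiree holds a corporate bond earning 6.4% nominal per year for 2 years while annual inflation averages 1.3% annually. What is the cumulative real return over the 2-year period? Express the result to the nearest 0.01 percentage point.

10.32%

The annual real rate is (1+6.4%)/(1+1.3%) − 1 = 5.0346%.
Compounded over 2 years: (1 + 0.050346)^2 − 1 ≈ 0.10323.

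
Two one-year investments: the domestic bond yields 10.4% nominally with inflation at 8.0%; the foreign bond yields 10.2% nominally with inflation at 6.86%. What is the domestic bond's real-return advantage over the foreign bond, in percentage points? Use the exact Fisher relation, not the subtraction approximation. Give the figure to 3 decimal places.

-0.903

The domestic bond real return: 1.104/1.080 − 1 = 2.2222%.
The foreign bond real return: 1.102/1.0686 − 1 = 3.1256%.
Difference: 2.2222 − 3.1256 = -0.9034 pp.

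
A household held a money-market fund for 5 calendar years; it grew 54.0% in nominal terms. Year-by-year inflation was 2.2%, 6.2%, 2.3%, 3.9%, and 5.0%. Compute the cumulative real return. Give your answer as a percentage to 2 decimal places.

Cumulative inflation factor: 1.022 × 1.062 × 1.023 × 1.039 × 1.050 ≈ 1.21131.
Nominal growth factor: 1.54000. Real growth factor = 1.54000 / 1.21131 ≈ 1.27135.
Total real return ≈ 27.1349%.

27.13%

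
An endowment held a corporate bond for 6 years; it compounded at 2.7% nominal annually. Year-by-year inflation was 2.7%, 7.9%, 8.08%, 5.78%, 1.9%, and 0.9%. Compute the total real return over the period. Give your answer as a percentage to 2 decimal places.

Cumulative inflation factor: 1.027 × 1.079 × 1.0808 × 1.0578 × 1.019 × 1.009 ≈ 1.30259.
Nominal growth factor: 1.17334. Real growth factor = 1.17334 / 1.30259 ≈ 0.90078.
Total real return ≈ -9.9225%.

-9.92%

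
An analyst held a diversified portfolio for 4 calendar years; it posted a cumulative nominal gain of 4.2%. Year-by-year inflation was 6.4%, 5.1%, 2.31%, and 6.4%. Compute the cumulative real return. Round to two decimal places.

-14.40%

Cumulative inflation factor: 1.064 × 1.051 × 1.0231 × 1.064 ≈ 1.21732.
Nominal growth factor: 1.04200. Real growth factor = 1.04200 / 1.21732 ≈ 0.85598.
Total real return ≈ -14.4020%.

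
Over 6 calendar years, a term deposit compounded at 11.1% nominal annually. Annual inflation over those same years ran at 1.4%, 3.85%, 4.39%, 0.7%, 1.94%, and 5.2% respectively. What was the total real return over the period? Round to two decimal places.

58.41%

Cumulative inflation factor: 1.014 × 1.0385 × 1.0439 × 1.007 × 1.0194 × 1.052 ≈ 1.18712.
Nominal growth factor: 1.88055. Real growth factor = 1.88055 / 1.18712 ≈ 1.58413.
Total real return ≈ 58.4131%.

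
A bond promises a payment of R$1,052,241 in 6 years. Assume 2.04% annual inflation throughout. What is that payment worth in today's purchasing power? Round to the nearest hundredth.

R$932,164.42

Price-level factor over 6 years: (1 + 2.04%)^6 ≈ 1.1288148124.
Purchasing power today: R$1,052,241 divided by that factor.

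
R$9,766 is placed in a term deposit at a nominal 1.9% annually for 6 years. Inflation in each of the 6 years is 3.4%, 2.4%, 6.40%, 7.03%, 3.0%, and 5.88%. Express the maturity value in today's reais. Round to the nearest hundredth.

R$8,314.63

Nominal value at maturity: R$9,766 × (1 + 1.9%)^6 ≈ R$10,933.57.
Price-level factor over 6 years: 1.034 × 1.024 × 1.0640 × 1.0703 × 1.030 × 1.0588 ≈ 1.3149789662.
Dividing the nominal maturity value by the price-level factor gives the value in today's money.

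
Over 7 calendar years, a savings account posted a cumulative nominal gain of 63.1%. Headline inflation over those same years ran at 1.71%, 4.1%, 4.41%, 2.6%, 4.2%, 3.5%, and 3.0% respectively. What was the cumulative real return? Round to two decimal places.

Cumulative inflation factor: 1.0171 × 1.041 × 1.0441 × 1.026 × 1.042 × 1.035 × 1.030 ≈ 1.25994.
Nominal growth factor: 1.63100. Real growth factor = 1.63100 / 1.25994 ≈ 1.29451.
Total real return ≈ 29.4508%.

29.45%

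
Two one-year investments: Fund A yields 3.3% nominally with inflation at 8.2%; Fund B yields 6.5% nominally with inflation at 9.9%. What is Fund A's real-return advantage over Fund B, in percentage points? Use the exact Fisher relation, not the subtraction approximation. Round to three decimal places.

Fund A real return: 1.033/1.082 − 1 = -4.5287%.
Fund B real return: 1.065/1.099 − 1 = -3.0937%.
Difference: -4.5287 − (-3.0937) = -1.4350 pp.

-1.435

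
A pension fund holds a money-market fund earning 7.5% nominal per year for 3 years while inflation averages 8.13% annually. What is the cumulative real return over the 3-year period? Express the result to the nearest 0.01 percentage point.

The annual real rate is (1+7.5%)/(1+8.13%) − 1 = -0.5826%.
Compounded over 3 years: (1 + -0.005826)^3 − 1 ≈ -0.01738.

-1.74%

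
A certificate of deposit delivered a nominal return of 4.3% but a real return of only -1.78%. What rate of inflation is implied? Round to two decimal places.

From (1+r_nom) = (1+r_real)(1+π), we get 1+π = (1 + 4.3%)/(1 − 1.78%) = 1.043/0.9822 ≈ 1.06190.
So π ≈ 6.1902%.

6.19%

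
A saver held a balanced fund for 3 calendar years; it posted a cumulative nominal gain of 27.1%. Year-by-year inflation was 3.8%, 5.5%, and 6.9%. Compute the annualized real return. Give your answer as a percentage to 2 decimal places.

Cumulative inflation factor: 1.038 × 1.055 × 1.069 ≈ 1.17065.
Nominal growth factor: 1.27100. Real growth factor = 1.27100 / 1.17065 ≈ 1.08572.
Annualized: 1.08572^(1/3) − 1 ≈ 0.02779.

2.78%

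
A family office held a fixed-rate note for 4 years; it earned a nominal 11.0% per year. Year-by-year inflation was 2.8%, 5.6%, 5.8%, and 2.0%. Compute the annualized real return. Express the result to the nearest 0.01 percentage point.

Cumulative inflation factor: 1.028 × 1.056 × 1.058 × 1.020 ≈ 1.17150.
Nominal growth factor: 1.51807. Real growth factor = 1.51807 / 1.17150 ≈ 1.29583.
Annualized: 1.29583^(1/4) − 1 ≈ 0.06693.

6.69%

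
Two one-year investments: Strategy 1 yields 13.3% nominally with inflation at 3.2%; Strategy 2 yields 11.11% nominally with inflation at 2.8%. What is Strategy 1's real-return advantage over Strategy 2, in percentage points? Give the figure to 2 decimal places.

1.70

Strategy 1 real return: 1.133/1.032 − 1 = 9.787%.
Strategy 2 real return: 1.1111/1.028 − 1 = 8.084%.
Difference: 9.787 − 8.084 = 1.703 pp.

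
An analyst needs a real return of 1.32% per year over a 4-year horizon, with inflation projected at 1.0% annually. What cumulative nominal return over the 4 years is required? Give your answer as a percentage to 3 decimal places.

Required annual nominal rate: (1+1.32%)(1+1.0%) − 1 = 2.3332%.
Cumulative over 4 years: (1 + 0.023332)^4 − 1 ≈ 0.09665.

9.665%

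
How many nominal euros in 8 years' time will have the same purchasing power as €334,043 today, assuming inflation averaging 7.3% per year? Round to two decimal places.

€586,948.71

Cumulative price-level factor: (1+7.3%)^8 ≈ 1.7571052474.
The nominal amount required is €334,043 scaled up by that factor.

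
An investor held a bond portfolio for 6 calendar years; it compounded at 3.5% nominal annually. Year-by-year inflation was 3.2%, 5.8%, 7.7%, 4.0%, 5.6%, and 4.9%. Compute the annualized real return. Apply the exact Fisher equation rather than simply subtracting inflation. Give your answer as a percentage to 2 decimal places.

Cumulative inflation factor: 1.032 × 1.058 × 1.077 × 1.040 × 1.056 × 1.049 ≈ 1.35473.
Nominal growth factor: 1.22926. Real growth factor = 1.22926 / 1.35473 ≈ 0.90738.
Annualized: 0.90738^(1/6) − 1 ≈ -0.01607.

-1.61%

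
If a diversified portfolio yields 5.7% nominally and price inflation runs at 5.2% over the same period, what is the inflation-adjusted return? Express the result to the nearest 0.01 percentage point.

Real return via the Fisher equation: (1 + 5.7%)/(1 + 5.2%) − 1 = 1.057/1.052 − 1 ≈ 0.00475.

0.48%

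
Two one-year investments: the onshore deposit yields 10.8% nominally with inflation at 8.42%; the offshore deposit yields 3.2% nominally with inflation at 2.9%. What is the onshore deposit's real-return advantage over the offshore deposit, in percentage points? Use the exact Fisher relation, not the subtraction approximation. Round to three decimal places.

1.904

The onshore deposit real return: 1.108/1.0842 − 1 = 2.1952%.
The offshore deposit real return: 1.032/1.029 − 1 = 0.2915%.
Difference: 2.1952 − 0.2915 = 1.9037 pp.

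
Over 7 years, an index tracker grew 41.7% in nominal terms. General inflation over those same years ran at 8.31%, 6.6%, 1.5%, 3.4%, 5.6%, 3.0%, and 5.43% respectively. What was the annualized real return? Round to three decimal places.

Cumulative inflation factor: 1.0831 × 1.066 × 1.015 × 1.034 × 1.056 × 1.030 × 1.0543 ≈ 1.38956.
Nominal growth factor: 1.41700. Real growth factor = 1.41700 / 1.38956 ≈ 1.01975.
Annualized: 1.01975^(1/7) − 1 ≈ 0.00280.

0.280%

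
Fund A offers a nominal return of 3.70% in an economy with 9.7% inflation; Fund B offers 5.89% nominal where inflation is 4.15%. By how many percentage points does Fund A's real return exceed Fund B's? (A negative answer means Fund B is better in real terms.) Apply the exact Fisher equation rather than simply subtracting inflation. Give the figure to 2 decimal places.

-7.14

Fund A real return: 1.0370/1.097 − 1 = -5.469%.
Fund B real return: 1.0589/1.0415 − 1 = 1.671%.
Difference: -5.469 − 1.671 = -7.140 pp.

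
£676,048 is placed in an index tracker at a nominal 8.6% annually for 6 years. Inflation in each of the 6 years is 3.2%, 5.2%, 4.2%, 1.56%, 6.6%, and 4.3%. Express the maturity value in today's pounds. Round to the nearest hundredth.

£868,218.67

Nominal value at maturity: £676,048 × (1 + 8.6%)^6 ≈ £1,109,063.68.
Price-level factor over 6 years: 1.032 × 1.052 × 1.042 × 1.0156 × 1.066 × 1.043 ≈ 1.2774013223.
Dividing the nominal maturity value by the price-level factor gives the value in today's money.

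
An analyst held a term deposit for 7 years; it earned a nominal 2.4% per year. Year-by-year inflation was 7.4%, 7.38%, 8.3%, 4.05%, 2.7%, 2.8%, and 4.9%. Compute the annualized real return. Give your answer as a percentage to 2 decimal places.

Cumulative inflation factor: 1.074 × 1.0738 × 1.083 × 1.0405 × 1.027 × 1.028 × 1.049 ≈ 1.43925.
Nominal growth factor: 1.18059. Real growth factor = 1.18059 / 1.43925 ≈ 0.82028.
Annualized: 0.82028^(1/7) − 1 ≈ -0.02790.

-2.79%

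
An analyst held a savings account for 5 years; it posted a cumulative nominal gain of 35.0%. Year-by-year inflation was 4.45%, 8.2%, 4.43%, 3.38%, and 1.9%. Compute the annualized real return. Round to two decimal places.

1.66%

Cumulative inflation factor: 1.0445 × 1.082 × 1.0443 × 1.0338 × 1.019 ≈ 1.24329.
Nominal growth factor: 1.35000. Real growth factor = 1.35000 / 1.24329 ≈ 1.08583.
Annualized: 1.08583^(1/5) − 1 ≈ 0.01661.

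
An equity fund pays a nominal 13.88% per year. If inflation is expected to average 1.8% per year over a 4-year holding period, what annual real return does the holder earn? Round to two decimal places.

With constant rates the annual real return is the same each year: (1+13.88%)/(1+1.8%) − 1 = 0.11866.

11.87%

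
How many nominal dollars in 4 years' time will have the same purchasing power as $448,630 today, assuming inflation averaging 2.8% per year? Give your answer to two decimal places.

Cumulative price-level factor: (1+2.8%)^4 ≈ 1.1167924227.
Multiplying $448,630 by the price-level factor gives the future nominal sum.

$501,026.58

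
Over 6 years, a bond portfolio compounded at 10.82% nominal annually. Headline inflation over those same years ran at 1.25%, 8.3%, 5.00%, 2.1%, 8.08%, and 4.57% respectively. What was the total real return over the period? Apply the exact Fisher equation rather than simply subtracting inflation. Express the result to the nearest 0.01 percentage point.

39.42%

Cumulative inflation factor: 1.0125 × 1.083 × 1.0500 × 1.021 × 1.0808 × 1.0457 ≈ 1.32859.
Nominal growth factor: 1.85229. Real growth factor = 1.85229 / 1.32859 ≈ 1.39418.
Total real return ≈ 39.4177%.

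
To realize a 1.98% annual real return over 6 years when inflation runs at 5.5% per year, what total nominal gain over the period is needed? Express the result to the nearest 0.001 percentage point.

55.098%

Required annual nominal rate: (1+1.98%)(1+5.5%) − 1 = 7.5889%.
Cumulative over 6 years: (1 + 0.075889)^6 − 1 ≈ 0.55098.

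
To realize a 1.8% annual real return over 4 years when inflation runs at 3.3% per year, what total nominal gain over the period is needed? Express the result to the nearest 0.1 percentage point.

Required annual nominal rate: (1+1.8%)(1+3.3%) − 1 = 5.1594%.
Cumulative over 4 years: (1 + 0.051594)^4 − 1 ≈ 0.22290.

22.3%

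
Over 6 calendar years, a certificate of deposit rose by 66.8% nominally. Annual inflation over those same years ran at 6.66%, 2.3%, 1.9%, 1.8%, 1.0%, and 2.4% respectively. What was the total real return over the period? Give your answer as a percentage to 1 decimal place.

Cumulative inflation factor: 1.0666 × 1.023 × 1.019 × 1.018 × 1.010 × 1.024 ≈ 1.17063.
Nominal growth factor: 1.66800. Real growth factor = 1.66800 / 1.17063 ≈ 1.42487.
Total real return ≈ 42.4871%.

42.5%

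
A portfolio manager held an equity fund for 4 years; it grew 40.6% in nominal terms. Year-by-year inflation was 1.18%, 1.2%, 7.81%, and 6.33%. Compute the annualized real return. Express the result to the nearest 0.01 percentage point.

Cumulative inflation factor: 1.0118 × 1.012 × 1.0781 × 1.0633 ≈ 1.17379.
Nominal growth factor: 1.40600. Real growth factor = 1.40600 / 1.17379 ≈ 1.19783.
Annualized: 1.19783^(1/4) − 1 ≈ 0.04616.

4.62%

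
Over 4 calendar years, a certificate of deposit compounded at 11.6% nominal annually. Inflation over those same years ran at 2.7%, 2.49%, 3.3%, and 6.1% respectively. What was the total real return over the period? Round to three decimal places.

Cumulative inflation factor: 1.027 × 1.0249 × 1.033 × 1.061 ≈ 1.15363.
Nominal growth factor: 1.55116. Real growth factor = 1.55116 / 1.15363 ≈ 1.34459.
Total real return ≈ 34.4588%.

34.459%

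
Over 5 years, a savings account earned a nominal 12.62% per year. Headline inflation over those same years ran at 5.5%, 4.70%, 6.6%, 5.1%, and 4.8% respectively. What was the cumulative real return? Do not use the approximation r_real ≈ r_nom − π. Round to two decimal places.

Cumulative inflation factor: 1.055 × 1.0470 × 1.066 × 1.051 × 1.048 ≈ 1.29694.
Nominal growth factor: 1.81166. Real growth factor = 1.81166 / 1.29694 ≈ 1.39687.
Total real return ≈ 39.6874%.

39.69%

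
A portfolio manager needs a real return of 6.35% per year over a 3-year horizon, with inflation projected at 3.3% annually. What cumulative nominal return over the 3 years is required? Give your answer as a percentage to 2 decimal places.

32.59%

Required annual nominal rate: (1+6.35%)(1+3.3%) − 1 = 9.85955%.
Cumulative over 3 years: (1 + 0.0985955)^3 − 1 ≈ 0.32591.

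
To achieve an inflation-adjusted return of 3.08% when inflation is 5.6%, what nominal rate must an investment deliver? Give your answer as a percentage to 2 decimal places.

8.85%

By the Fisher equation, 1 + r_nom = (1 + 3.08%)(1 + 5.6%) = 1.0308 × 1.056 = 1.0885248.
So r_nom = 8.85248%.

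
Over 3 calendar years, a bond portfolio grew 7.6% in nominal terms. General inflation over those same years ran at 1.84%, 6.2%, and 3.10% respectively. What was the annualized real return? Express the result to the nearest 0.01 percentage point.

Cumulative inflation factor: 1.0184 × 1.062 × 1.0310 ≈ 1.11507.
Nominal growth factor: 1.07600. Real growth factor = 1.07600 / 1.11507 ≈ 0.96496.
Annualized: 0.96496^(1/3) − 1 ≈ -0.01182.

-1.18%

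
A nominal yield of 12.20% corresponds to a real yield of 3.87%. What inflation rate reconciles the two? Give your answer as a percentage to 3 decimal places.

From (1+r_nom) = (1+r_real)(1+π), we get 1+π = (1 + 12.20%)/(1 + 3.87%) = 1.1220/1.0387 ≈ 1.08020.
So π ≈ 8.0196%.

8.020%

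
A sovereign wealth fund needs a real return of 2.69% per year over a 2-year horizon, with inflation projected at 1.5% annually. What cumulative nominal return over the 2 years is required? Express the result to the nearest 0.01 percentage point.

8.64%

Required annual nominal rate: (1+2.69%)(1+1.5%) − 1 = 4.23035%.
Cumulative over 2 years: (1 + 0.0423035)^2 − 1 ≈ 0.08640.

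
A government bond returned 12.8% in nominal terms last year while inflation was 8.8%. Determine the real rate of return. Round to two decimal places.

3.68%

Real return via the Fisher equation: (1 + 12.8%)/(1 + 8.8%) − 1 = 1.128/1.088 − 1 ≈ 0.03676.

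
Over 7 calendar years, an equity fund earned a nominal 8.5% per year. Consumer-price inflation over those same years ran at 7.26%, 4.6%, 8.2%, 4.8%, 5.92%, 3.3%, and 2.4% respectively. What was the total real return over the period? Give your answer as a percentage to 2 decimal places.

Cumulative inflation factor: 1.0726 × 1.046 × 1.082 × 1.048 × 1.0592 × 1.033 × 1.024 ≈ 1.42540.
Nominal growth factor: 1.77014. Real growth factor = 1.77014 / 1.42540 ≈ 1.24186.
Total real return ≈ 24.1858%.

24.19%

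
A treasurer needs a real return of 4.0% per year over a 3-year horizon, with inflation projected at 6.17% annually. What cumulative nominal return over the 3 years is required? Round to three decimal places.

34.619%

Required annual nominal rate: (1+4.0%)(1+6.17%) − 1 = 10.4168%.
Cumulative over 3 years: (1 + 0.104168)^3 − 1 ≈ 0.34619.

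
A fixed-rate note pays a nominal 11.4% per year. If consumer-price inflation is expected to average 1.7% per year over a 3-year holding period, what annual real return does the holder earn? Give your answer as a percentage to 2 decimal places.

9.54%

With constant rates the annual real return is the same each year: (1+11.4%)/(1+1.7%) − 1 = 0.09538.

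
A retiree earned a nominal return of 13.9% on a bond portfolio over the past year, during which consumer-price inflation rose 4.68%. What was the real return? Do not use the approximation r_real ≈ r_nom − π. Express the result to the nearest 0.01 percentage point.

8.81%

Real return via the Fisher equation: (1 + 13.9%)/(1 + 4.68%) − 1 = 1.139/1.0468 − 1 ≈ 0.08808.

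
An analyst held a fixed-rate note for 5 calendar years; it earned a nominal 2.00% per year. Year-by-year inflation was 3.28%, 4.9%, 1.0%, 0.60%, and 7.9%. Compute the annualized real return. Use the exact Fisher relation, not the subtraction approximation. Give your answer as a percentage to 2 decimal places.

-1.45%

Cumulative inflation factor: 1.0328 × 1.049 × 1.010 × 1.0060 × 1.079 ≈ 1.18777.
Nominal growth factor: 1.10408. Real growth factor = 1.10408 / 1.18777 ≈ 0.92954.
Annualized: 0.92954^(1/5) − 1 ≈ -0.01451.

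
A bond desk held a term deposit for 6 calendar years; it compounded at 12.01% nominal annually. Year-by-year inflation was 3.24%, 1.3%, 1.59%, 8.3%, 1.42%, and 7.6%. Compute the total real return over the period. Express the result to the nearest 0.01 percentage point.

57.28%

Cumulative inflation factor: 1.0324 × 1.013 × 1.0159 × 1.083 × 1.0142 × 1.076 ≈ 1.25566.
Nominal growth factor: 1.97488. Real growth factor = 1.97488 / 1.25566 ≈ 1.57278.
Total real return ≈ 57.2780%.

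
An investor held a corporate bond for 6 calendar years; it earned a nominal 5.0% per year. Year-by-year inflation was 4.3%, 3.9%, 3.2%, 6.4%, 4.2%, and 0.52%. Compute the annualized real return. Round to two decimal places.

Cumulative inflation factor: 1.043 × 1.039 × 1.032 × 1.064 × 1.042 × 1.0052 ≈ 1.24635.
Nominal growth factor: 1.34010. Real growth factor = 1.34010 / 1.24635 ≈ 1.07521.
Annualized: 1.07521^(1/6) − 1 ≈ 0.01216.

1.22%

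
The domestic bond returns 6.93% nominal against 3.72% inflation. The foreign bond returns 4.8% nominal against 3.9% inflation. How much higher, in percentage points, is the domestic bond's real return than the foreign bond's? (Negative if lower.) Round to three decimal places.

2.229

The domestic bond real return: 1.0693/1.0372 − 1 = 3.0949%.
The foreign bond real return: 1.048/1.039 − 1 = 0.8662%.
Difference: 3.0949 − 0.8662 = 2.2287 pp.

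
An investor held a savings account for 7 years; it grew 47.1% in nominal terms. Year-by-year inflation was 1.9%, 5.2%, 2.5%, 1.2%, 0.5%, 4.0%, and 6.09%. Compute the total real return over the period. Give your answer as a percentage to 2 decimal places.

19.30%

Cumulative inflation factor: 1.019 × 1.052 × 1.025 × 1.012 × 1.005 × 1.040 × 1.0609 ≈ 1.23301.
Nominal growth factor: 1.47100. Real growth factor = 1.47100 / 1.23301 ≈ 1.19301.
Total real return ≈ 19.3011%.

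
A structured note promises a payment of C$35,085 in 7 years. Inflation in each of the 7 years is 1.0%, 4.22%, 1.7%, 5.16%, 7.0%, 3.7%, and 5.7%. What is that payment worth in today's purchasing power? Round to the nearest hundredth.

Price-level factor over 7 years: 1.010 × 1.0422 × 1.017 × 1.0516 × 1.070 × 1.037 × 1.057 ≈ 1.3203269692.
Purchasing power today: C$35,085 divided by that factor.

C$26,572.96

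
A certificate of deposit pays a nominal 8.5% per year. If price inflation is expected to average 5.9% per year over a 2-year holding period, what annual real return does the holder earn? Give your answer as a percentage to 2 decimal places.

With constant rates the annual real return is the same each year: (1+8.5%)/(1+5.9%) − 1 = 0.02455.

2.46%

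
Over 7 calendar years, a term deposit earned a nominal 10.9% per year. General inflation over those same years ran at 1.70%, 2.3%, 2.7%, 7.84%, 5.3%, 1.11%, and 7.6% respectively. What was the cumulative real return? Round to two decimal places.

Cumulative inflation factor: 1.0170 × 1.023 × 1.027 × 1.0784 × 1.053 × 1.0111 × 1.076 ≈ 1.32002.
Nominal growth factor: 2.06310. Real growth factor = 2.06310 / 1.32002 ≈ 1.56293.
Total real return ≈ 56.2929%.

56.29%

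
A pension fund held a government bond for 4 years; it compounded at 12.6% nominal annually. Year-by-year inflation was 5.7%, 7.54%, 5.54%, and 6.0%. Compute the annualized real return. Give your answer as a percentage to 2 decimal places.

6.03%

Cumulative inflation factor: 1.057 × 1.0754 × 1.0554 × 1.060 ≈ 1.27165.
Nominal growth factor: 1.60751. Real growth factor = 1.60751 / 1.27165 ≈ 1.26411.
Annualized: 1.26411^(1/4) − 1 ≈ 0.06034.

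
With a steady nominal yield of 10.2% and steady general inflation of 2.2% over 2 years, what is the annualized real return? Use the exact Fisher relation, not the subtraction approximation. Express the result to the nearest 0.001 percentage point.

With constant rates the annual real return is the same each year: (1+10.2%)/(1+2.2%) − 1 = 0.07828.

7.828%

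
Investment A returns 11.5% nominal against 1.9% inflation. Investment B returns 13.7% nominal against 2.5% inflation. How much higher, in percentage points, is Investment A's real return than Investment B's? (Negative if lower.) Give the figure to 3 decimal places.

Investment A real return: 1.115/1.019 − 1 = 9.4210%.
Investment B real return: 1.137/1.025 − 1 = 10.9268%.
Difference: 9.4210 − 10.9268 = -1.5058 pp.

-1.506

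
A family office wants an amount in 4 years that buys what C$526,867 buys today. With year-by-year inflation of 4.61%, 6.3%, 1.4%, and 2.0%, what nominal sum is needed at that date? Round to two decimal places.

Cumulative price-level factor: 1.0461 × 1.063 × 1.014 × 1.020 ≈ 1.1501238074.
Multiplying C$526,867 by the price-level factor gives the future nominal sum.

C$605,962.28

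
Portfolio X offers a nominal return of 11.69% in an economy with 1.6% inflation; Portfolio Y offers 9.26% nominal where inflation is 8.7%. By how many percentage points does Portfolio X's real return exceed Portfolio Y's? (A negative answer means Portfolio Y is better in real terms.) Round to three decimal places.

9.416

Portfolio X real return: 1.1169/1.016 − 1 = 9.9311%.
Portfolio Y real return: 1.0926/1.087 − 1 = 0.5152%.
Difference: 9.9311 − 0.5152 = 9.4159 pp.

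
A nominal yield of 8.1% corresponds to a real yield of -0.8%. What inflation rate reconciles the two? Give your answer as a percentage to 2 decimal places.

From (1+r_nom) = (1+r_real)(1+π), we get 1+π = (1 + 8.1%)/(1 − 0.8%) = 1.081/0.992 ≈ 1.08972.
So π ≈ 8.9718%.

8.97%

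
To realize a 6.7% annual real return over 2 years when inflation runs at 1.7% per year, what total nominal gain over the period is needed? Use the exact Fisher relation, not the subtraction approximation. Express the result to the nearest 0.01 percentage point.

17.75%

Required annual nominal rate: (1+6.7%)(1+1.7%) − 1 = 8.5139%.
Cumulative over 2 years: (1 + 0.085139)^2 − 1 ≈ 0.17753.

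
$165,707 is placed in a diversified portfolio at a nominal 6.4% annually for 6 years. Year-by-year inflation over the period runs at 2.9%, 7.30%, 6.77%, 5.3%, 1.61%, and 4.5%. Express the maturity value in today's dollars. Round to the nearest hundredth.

Nominal value at maturity: $165,707 × (1 + 6.4%)^6 ≈ $240,431.09.
Price-level factor over 6 years: 1.029 × 1.0730 × 1.0677 × 1.053 × 1.0161 × 1.045 ≈ 1.3180911754.
Dividing the nominal maturity value by the price-level factor gives the value in today's money.

$182,408.54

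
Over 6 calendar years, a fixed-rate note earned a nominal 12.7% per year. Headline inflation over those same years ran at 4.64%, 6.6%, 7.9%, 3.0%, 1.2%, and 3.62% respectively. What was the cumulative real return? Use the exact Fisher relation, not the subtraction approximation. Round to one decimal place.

57.6%

Cumulative inflation factor: 1.0464 × 1.066 × 1.079 × 1.030 × 1.012 × 1.0362 ≈ 1.29998.
Nominal growth factor: 2.04901. Real growth factor = 2.04901 / 1.29998 ≈ 1.57618.
Total real return ≈ 57.6180%.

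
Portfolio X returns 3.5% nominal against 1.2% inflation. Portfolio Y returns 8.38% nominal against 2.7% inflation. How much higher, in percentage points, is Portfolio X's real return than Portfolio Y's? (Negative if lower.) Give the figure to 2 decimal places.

-3.26

Portfolio X real return: 1.035/1.012 − 1 = 2.273%.
Portfolio Y real return: 1.0838/1.027 − 1 = 5.531%.
Difference: 2.273 − 5.531 = -3.258 pp.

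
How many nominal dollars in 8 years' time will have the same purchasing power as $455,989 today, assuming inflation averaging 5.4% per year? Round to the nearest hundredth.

$694,511.20

Cumulative price-level factor: (1+5.4%)^8 ≈ 1.5230876162.
Multiplying $455,989 by the price-level factor gives the future nominal sum.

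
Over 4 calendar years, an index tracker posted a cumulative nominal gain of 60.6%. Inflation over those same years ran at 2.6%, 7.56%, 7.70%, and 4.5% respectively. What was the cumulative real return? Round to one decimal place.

Cumulative inflation factor: 1.026 × 1.0756 × 1.0770 × 1.045 ≈ 1.24202.
Nominal growth factor: 1.60600. Real growth factor = 1.60600 / 1.24202 ≈ 1.29305.
Total real return ≈ 29.3050%.

29.3%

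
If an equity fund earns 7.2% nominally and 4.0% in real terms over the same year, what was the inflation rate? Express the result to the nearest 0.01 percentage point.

From (1+r_nom) = (1+r_real)(1+π), we get 1+π = (1 + 7.2%)/(1 + 4.0%) = 1.072/1.040 ≈ 1.03077.
So π ≈ 3.0769%.

3.08%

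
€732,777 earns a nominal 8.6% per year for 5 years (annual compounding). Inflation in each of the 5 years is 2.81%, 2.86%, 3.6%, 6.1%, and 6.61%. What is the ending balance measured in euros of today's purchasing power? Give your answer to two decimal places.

Nominal value at maturity: €732,777 × (1 + 8.6%)^5 ≈ €1,106,932.03.
Price-level factor over 5 years: 1.0281 × 1.0286 × 1.036 × 1.061 × 1.0661 ≈ 1.2392386838.
Dividing the nominal maturity value by the price-level factor gives the value in today's money.

€893,235.54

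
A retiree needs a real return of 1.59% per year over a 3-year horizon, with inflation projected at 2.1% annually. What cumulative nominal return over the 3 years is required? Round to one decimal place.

Required annual nominal rate: (1+1.59%)(1+2.1%) − 1 = 3.72339%.
Cumulative over 3 years: (1 + 0.0372339)^3 − 1 ≈ 0.11591.

11.6%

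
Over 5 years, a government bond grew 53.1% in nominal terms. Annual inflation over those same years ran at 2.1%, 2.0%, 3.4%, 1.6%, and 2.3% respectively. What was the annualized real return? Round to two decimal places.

6.47%

Cumulative inflation factor: 1.021 × 1.020 × 1.034 × 1.016 × 1.023 ≈ 1.11922.
Nominal growth factor: 1.53100. Real growth factor = 1.53100 / 1.11922 ≈ 1.36792.
Annualized: 1.36792^(1/5) − 1 ≈ 0.06466.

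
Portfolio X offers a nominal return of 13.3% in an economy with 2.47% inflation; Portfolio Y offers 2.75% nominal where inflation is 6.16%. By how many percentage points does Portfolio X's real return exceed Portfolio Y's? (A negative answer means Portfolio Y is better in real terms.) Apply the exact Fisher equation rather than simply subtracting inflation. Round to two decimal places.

13.78

Portfolio X real return: 1.133/1.0247 − 1 = 10.569%.
Portfolio Y real return: 1.0275/1.0616 − 1 = -3.212%.
Difference: 10.569 − (-3.212) = 13.781 pp.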